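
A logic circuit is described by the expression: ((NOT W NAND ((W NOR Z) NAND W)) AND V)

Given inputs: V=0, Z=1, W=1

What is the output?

Substituting: ((NOT 1 NAND ((1 NOR 1) NAND 1)) AND 0)
= 0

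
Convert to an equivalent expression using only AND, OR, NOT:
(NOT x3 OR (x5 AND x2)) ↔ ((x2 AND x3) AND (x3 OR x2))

((NOT x3 OR (x5 AND x2)) AND ((x2 AND x3) AND (x3 OR x2))) OR (NOT (NOT x3 OR (x5 AND x2)) AND NOT ((x2 AND x3) AND (x3 OR x2)))
(Biconditional = both true or both false)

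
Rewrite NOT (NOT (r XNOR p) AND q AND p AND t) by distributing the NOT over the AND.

(r XNOR p) OR NOT q OR NOT p OR NOT t
De Morgan's: NOT(AND of terms) = OR of negations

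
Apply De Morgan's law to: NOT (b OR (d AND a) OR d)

NOT b AND NOT (d AND a) AND NOT d
De Morgan's: NOT(OR of terms) = AND of negations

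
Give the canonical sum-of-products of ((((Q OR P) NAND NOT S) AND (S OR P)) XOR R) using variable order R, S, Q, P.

Σm(4, 5, 6, 7, 8, 9, 10, 11) = (NOT R AND S AND NOT Q AND NOT P) OR (NOT R AND S AND NOT Q AND P) OR (NOT R AND S AND Q AND NOT P) OR (NOT R AND S AND Q AND P) OR (R AND NOT S AND NOT Q AND NOT P) OR (R AND NOT S AND NOT Q AND P) OR (R AND NOT S AND Q AND NOT P) OR (R AND NOT S AND Q AND P)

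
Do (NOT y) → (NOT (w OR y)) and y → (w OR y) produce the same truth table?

No, Inverse is not equivalent to original (counterexample: w=1, y=0)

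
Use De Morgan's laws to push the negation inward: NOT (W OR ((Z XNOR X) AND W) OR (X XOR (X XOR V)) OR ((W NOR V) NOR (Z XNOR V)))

NOT W AND NOT ((Z XNOR X) AND W) AND NOT (X XOR (X XOR V)) AND NOT ((W NOR V) NOR (Z XNOR V))
De Morgan's: NOT(OR of terms) = AND of negations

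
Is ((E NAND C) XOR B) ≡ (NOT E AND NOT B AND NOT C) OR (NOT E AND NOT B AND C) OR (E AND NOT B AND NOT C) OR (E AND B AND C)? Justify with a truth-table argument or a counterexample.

Yes, they are equivalent — the two output columns agree on all 8 assignments:
E | B | C | Expression 1 | Expression 2
---------------------------------------
0 | 0 | 0 | 1 | 1
0 | 0 | 1 | 1 | 1
0 | 1 | 0 | 0 | 0
0 | 1 | 1 | 0 | 0
1 | 0 | 0 | 1 | 1
1 | 0 | 1 | 0 | 0
1 | 1 | 0 | 0 | 0
1 | 1 | 1 | 1 | 1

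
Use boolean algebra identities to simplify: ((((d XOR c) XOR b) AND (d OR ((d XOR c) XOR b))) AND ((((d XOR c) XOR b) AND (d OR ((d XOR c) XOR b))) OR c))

By absorption (E AND (E OR v) = E) then absorption (E AND (E OR v) = E):
= ((d XOR c) XOR b)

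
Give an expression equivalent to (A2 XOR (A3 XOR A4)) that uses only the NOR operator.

((((A2 NOR ((((A3 NOR A4) NOR (A3 NOR A4)) NOR ((A3 NOR A4) NOR (A3 NOR A4))) NOR ((((A3 NOR A3) NOR (A4 NOR A4)) NOR ((A3 NOR A3) NOR (A4 NOR A4))) NOR (((A3 NOR A3) NOR (A4 NOR A4)) NOR ((A3 NOR A3) NOR (A4 NOR A4)))))) NOR (A2 NOR ((((A3 NOR A4) NOR (A3 NOR A4)) NOR ((A3 NOR A4) NOR (A3 NOR A4))) NOR ((((A3 NOR A3) NOR (A4 NOR A4)) NOR ((A3 NOR A3) NOR (A4 NOR A4))) NOR (((A3 NOR A3) NOR (A4 NOR A4)) NOR ((A3 NOR A3) NOR (A4 NOR A4))))))) NOR ((A2 NOR ((((A3 NOR A4) NOR (A3 NOR A4)) NOR ((A3 NOR A4) NOR (A3 NOR A4))) NOR ((((A3 NOR A3) NOR (A4 NOR A4)) NOR ((A3 NOR A3) NOR (A4 NOR A4))) NOR (((A3 NOR A3) NOR (A4 NOR A4)) NOR ((A3 NOR A3) NOR (A4 NOR A4)))))) NOR (A2 NOR ((((A3 NOR A4) NOR (A3 NOR A4)) NOR ((A3 NOR A4) NOR (A3 NOR A4))) NOR ((((A3 NOR A3) NOR (A4 NOR A4)) NOR ((A3 NOR A3) NOR (A4 NOR A4))) NOR (((A3 NOR A3) NOR (A4 NOR A4)) NOR ((A3 NOR A3) NOR (A4 NOR A4)))))))) NOR ((((A2 NOR A2) NOR (((((A3 NOR A4) NOR (A3 NOR A4)) NOR ((A3 NOR A4) NOR (A3 NOR A4))) NOR ((((A3 NOR A3) NOR (A4 NOR A4)) NOR ((A3 NOR A3) NOR (A4 NOR A4))) NOR (((A3 NOR A3) NOR (A4 NOR A4)) NOR ((A3 NOR A3) NOR (A4 NOR A4))))) NOR ((((A3 NOR A4) NOR (A3 NOR A4)) NOR ((A3 NOR A4) NOR (A3 NOR A4))) NOR ((((A3 NOR A3) NOR (A4 NOR A4)) NOR ((A3 NOR A3) NOR (A4 NOR A4))) NOR (((A3 NOR A3) NOR (A4 NOR A4)) NOR ((A3 NOR A3) NOR (A4 NOR A4))))))) NOR ((A2 NOR A2) NOR (((((A3 NOR A4) NOR (A3 NOR A4)) NOR ((A3 NOR A4) NOR (A3 NOR A4))) NOR ((((A3 NOR A3) NOR (A4 NOR A4)) NOR ((A3 NOR A3) NOR (A4 NOR A4))) NOR (((A3 NOR A3) NOR (A4 NOR A4)) NOR ((A3 NOR A3) NOR (A4 NOR A4))))) NOR ((((A3 NOR A4) NOR (A3 NOR A4)) NOR ((A3 NOR A4) NOR (A3 NOR A4))) NOR ((((A3 NOR A3) NOR (A4 NOR A4)) NOR ((A3 NOR A3) NOR (A4 NOR A4))) NOR (((A3 NOR A3) NOR (A4 NOR A4)) NOR ((A3 NOR A3) NOR (A4 NOR A4)))))))) NOR (((A2 NOR A2) NOR (((((A3 NOR A4) NOR (A3 NOR A4)) NOR ((A3 NOR A4) NOR (A3 NOR A4))) NOR ((((A3 NOR A3) NOR (A4 NOR A4)) NOR ((A3 NOR A3) NOR (A4 NOR A4))) NOR (((A3 NOR A3) NOR (A4 NOR A4)) NOR ((A3 NOR A3) NOR (A4 NOR A4))))) NOR ((((A3 NOR A4) NOR (A3 NOR A4)) NOR ((A3 NOR A4) NOR (A3 NOR A4))) NOR ((((A3 NOR A3) NOR (A4 NOR A4)) NOR ((A3 NOR A3) NOR (A4 NOR A4))) NOR (((A3 NOR A3) NOR (A4 NOR A4)) NOR ((A3 NOR A3) NOR (A4 NOR A4))))))) NOR ((A2 NOR A2) NOR (((((A3 NOR A4) NOR (A3 NOR A4)) NOR ((A3 NOR A4) NOR (A3 NOR A4))) NOR ((((A3 NOR A3) NOR (A4 NOR A4)) NOR ((A3 NOR A3) NOR (A4 NOR A4))) NOR (((A3 NOR A3) NOR (A4 NOR A4)) NOR ((A3 NOR A3) NOR (A4 NOR A4))))) NOR ((((A3 NOR A4) NOR (A3 NOR A4)) NOR ((A3 NOR A4) NOR (A3 NOR A4))) NOR ((((A3 NOR A3) NOR (A4 NOR A4)) NOR ((A3 NOR A3) NOR (A4 NOR A4))) NOR (((A3 NOR A3) NOR (A4 NOR A4)) NOR ((A3 NOR A3) NOR (A4 NOR A4))))))))))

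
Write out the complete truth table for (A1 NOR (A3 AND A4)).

A3 | A1 | A4 | Output
---------------------
0 | 0 | 0 | 1
0 | 0 | 1 | 1
0 | 1 | 0 | 0
0 | 1 | 1 | 0
1 | 0 | 0 | 1
1 | 0 | 1 | 0
1 | 1 | 0 | 0
1 | 1 | 1 | 0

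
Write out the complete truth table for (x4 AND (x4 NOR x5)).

x4 | x5 | Output
----------------
0 | 0 | 0
0 | 1 | 0
1 | 0 | 0
1 | 1 | 0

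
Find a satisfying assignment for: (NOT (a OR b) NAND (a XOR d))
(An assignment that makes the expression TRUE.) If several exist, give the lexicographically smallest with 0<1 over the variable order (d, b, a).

d=0, b=0, a=0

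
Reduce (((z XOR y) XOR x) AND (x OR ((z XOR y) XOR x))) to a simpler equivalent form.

By absorption (E AND (E OR v) = E):
= ((z XOR y) XOR x)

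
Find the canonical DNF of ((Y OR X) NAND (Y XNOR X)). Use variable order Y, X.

(NOT Y AND NOT X) OR (NOT Y AND X) OR (Y AND NOT X)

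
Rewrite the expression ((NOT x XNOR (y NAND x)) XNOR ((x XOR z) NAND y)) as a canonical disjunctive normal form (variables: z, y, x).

(NOT z AND NOT y AND NOT x) OR (NOT z AND y AND NOT x) OR (z AND NOT y AND NOT x) OR (z AND y AND x)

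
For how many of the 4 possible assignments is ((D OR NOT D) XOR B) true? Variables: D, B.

Satisfying assignments: (0,0), (1,0)
Count: 2 out of 4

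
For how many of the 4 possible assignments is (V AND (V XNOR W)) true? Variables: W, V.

Satisfying assignments: (1,1)
Count: 1 out of 4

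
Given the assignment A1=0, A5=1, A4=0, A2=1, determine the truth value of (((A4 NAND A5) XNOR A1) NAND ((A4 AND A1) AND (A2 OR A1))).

Substituting: (((0 NAND 1) XNOR 0) NAND ((0 AND 0) AND (1 OR 0)))
= 1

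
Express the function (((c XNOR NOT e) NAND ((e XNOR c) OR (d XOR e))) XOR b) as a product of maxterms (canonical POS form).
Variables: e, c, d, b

ΠM(1, 3, 5, 6, 8, 11, 13, 15) = (e OR c OR d OR NOT b) AND (e OR c OR NOT d OR NOT b) AND (e OR NOT c OR d OR NOT b) AND (e OR NOT c OR NOT d OR b) AND (NOT e OR c OR d OR b) AND (NOT e OR c OR NOT d OR NOT b) AND (NOT e OR NOT c OR d OR NOT b) AND (NOT e OR NOT c OR NOT d OR NOT b)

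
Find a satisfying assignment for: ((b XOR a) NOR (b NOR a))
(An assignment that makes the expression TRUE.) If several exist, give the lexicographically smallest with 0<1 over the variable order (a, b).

a=1, b=1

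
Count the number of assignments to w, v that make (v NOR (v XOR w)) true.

Satisfying assignments: (0,0)
Count: 1 out of 4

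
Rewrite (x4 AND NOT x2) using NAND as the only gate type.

((x4 NAND (x2 NAND x2)) NAND (x4 NAND (x2 NAND x2)))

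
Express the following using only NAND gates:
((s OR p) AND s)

((((s NAND s) NAND (p NAND p)) NAND s) NAND (((s NAND s) NAND (p NAND p)) NAND s))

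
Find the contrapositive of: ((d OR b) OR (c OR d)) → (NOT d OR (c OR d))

Contrapositive: NOT (NOT d OR (c OR d)) → NOT ((d OR b) OR (c OR d))
Note: A statement and its contrapositive are logically equivalent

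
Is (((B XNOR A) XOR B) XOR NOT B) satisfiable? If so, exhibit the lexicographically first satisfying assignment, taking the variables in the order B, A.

B=0, A=1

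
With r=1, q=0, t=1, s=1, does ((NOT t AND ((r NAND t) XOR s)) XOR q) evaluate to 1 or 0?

Substituting: ((NOT 1 AND ((1 NAND 1) XOR 1)) XOR 0)
= 0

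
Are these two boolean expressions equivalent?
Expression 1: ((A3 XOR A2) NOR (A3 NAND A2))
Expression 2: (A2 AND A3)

Yes, they are equivalent — the two output columns agree on all 4 assignments:
A2 | A3 | Expression 1 | Expression 2
-------------------------------------
0 | 0 | 0 | 0
0 | 1 | 0 | 0
1 | 0 | 0 | 0
1 | 1 | 1 | 1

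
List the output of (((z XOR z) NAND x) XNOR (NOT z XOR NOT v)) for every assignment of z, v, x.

z | v | x | Output
------------------
0 | 0 | 0 | 0
0 | 0 | 1 | 0
0 | 1 | 0 | 1
0 | 1 | 1 | 1
1 | 0 | 0 | 1
1 | 0 | 1 | 1
1 | 1 | 0 | 0
1 | 1 | 1 | 0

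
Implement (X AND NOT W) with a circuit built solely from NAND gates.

((X NAND (W NAND W)) NAND (X NAND (W NAND W)))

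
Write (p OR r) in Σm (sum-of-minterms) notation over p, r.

Σm(1, 2, 3) = (NOT p AND r) OR (p AND NOT r) OR (p AND r)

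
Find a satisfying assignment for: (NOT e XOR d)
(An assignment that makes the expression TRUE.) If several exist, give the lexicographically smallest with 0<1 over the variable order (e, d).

e=0, d=0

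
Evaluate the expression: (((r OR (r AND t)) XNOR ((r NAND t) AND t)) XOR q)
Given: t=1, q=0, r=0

Substituting: (((0 OR (0 AND 1)) XNOR ((0 NAND 1) AND 1)) XOR 0)
= 0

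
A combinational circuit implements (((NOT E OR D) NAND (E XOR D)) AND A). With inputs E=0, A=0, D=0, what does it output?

Substituting: (((NOT 0 OR 0) NAND (0 XOR 0)) AND 0)
= 0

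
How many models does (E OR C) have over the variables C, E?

Satisfying assignments: (0,1), (1,0), (1,1)
Count: 3 out of 4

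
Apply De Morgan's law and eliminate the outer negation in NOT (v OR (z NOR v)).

NOT v AND NOT (z NOR v)
De Morgan's: NOT(OR of terms) = AND of negations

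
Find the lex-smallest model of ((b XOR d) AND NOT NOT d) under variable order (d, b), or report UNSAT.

d=1, b=0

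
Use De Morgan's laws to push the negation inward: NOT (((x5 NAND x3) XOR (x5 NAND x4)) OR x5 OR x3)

NOT ((x5 NAND x3) XOR (x5 NAND x4)) AND NOT x5 AND NOT x3
De Morgan's: NOT(OR of terms) = AND of negations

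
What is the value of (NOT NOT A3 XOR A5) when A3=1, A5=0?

Substituting: (NOT NOT 1 XOR 0)
= 1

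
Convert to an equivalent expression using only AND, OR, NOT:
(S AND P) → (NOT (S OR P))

NOT (S AND P) OR (NOT (S OR P))
(Implication elimination: A → B = NOT A OR B)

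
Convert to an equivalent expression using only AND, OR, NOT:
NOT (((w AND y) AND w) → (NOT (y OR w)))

((w AND y) AND w) AND (y OR w)
(Negated implication: NOT(A → B) = A AND NOT B)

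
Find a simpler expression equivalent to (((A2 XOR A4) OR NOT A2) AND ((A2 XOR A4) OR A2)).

By distribution ((E OR v) AND (E OR NOT v) = E):
= (A2 XOR A4)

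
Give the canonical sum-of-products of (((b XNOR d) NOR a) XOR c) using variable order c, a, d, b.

Σm(1, 2, 8, 11, 12, 13, 14, 15) = (NOT c AND NOT a AND NOT d AND b) OR (NOT c AND NOT a AND d AND NOT b) OR (c AND NOT a AND NOT d AND NOT b) OR (c AND NOT a AND d AND b) OR (c AND a AND NOT d AND NOT b) OR (c AND a AND NOT d AND b) OR (c AND a AND d AND NOT b) OR (c AND a AND d AND b)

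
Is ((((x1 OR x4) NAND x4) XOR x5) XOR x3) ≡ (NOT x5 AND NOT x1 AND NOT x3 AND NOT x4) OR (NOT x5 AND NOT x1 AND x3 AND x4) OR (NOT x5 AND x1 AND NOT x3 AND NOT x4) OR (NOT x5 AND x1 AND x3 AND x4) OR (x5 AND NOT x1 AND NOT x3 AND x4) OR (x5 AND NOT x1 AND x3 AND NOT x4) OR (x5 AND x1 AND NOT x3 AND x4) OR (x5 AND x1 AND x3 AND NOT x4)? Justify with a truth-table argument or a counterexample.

Yes, they are equivalent — the two output columns agree on all 16 assignments:
x5 | x1 | x3 | x4 | Expression 1 | Expression 2
-----------------------------------------------
0 | 0 | 0 | 0 | 1 | 1
0 | 0 | 0 | 1 | 0 | 0
0 | 0 | 1 | 0 | 0 | 0
0 | 0 | 1 | 1 | 1 | 1
0 | 1 | 0 | 0 | 1 | 1
0 | 1 | 0 | 1 | 0 | 0
0 | 1 | 1 | 0 | 0 | 0
0 | 1 | 1 | 1 | 1 | 1
1 | 0 | 0 | 0 | 0 | 0
1 | 0 | 0 | 1 | 1 | 1
1 | 0 | 1 | 0 | 1 | 1
1 | 0 | 1 | 1 | 0 | 0
1 | 1 | 0 | 0 | 0 | 0
1 | 1 | 0 | 1 | 1 | 1
1 | 1 | 1 | 0 | 1 | 1
1 | 1 | 1 | 1 | 0 | 0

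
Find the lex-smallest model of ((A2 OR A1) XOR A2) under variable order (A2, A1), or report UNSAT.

A2=0, A1=1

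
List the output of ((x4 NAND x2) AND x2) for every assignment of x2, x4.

x2 | x4 | Output
----------------
0 | 0 | 0
0 | 1 | 0
1 | 0 | 1
1 | 1 | 0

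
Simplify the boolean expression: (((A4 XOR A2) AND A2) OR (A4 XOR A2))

By absorption (E OR (E AND v) = E):
= (A4 XOR A2)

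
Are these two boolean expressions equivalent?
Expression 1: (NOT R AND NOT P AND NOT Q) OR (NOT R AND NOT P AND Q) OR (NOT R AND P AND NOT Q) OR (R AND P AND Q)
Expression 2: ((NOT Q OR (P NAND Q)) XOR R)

Yes, they are equivalent — the two output columns agree on all 8 assignments:
R | P | Q | Expression 1 | Expression 2
---------------------------------------
0 | 0 | 0 | 1 | 1
0 | 0 | 1 | 1 | 1
0 | 1 | 0 | 1 | 1
0 | 1 | 1 | 0 | 0
1 | 0 | 0 | 0 | 0
1 | 0 | 1 | 0 | 0
1 | 1 | 0 | 0 | 0
1 | 1 | 1 | 1 | 1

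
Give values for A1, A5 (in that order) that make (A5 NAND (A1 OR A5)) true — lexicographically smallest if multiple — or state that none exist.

A1=0, A5=0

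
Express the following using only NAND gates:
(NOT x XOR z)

(((x NAND x) NAND ((x NAND x) NAND z)) NAND (z NAND ((x NAND x) NAND z)))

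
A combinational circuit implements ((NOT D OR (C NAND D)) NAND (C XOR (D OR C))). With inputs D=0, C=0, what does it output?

Substituting: ((NOT 0 OR (0 NAND 0)) NAND (0 XOR (0 OR 0)))
= 1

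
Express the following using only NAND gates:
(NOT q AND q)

(((q NAND q) NAND q) NAND ((q NAND q) NAND q))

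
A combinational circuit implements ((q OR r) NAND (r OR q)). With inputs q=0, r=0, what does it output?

Substituting: ((0 OR 0) NAND (0 OR 0))
= 1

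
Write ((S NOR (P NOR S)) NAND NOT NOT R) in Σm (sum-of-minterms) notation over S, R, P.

Σm(0, 1, 2, 4, 5, 6, 7) = (NOT S AND NOT R AND NOT P) OR (NOT S AND NOT R AND P) OR (NOT S AND R AND NOT P) OR (S AND NOT R AND NOT P) OR (S AND NOT R AND P) OR (S AND R AND NOT P) OR (S AND R AND P)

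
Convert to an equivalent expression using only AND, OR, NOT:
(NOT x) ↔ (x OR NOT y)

((NOT x) AND (x OR NOT y)) OR (x AND NOT (x OR NOT y))
(Biconditional = both true or both false)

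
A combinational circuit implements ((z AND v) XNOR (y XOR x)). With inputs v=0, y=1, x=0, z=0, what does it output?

Substituting: ((0 AND 0) XNOR (1 XOR 0))
= 0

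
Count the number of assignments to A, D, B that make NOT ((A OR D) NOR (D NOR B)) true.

Satisfying assignments: (0,0,0), (0,1,0), (0,1,1), (1,0,0), (1,0,1), (1,1,0), (1,1,1)
Count: 7 out of 8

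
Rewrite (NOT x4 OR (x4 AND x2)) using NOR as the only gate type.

(((x4 NOR x4) NOR ((x4 NOR x4) NOR (x2 NOR x2))) NOR ((x4 NOR x4) NOR ((x4 NOR x4) NOR (x2 NOR x2))))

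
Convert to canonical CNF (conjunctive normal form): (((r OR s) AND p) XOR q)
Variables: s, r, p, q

(s OR r OR p OR q) AND (s OR r OR NOT p OR q) AND (s OR NOT r OR p OR q) AND (s OR NOT r OR NOT p OR NOT q) AND (NOT s OR r OR p OR q) AND (NOT s OR r OR NOT p OR NOT q) AND (NOT s OR NOT r OR p OR q) AND (NOT s OR NOT r OR NOT p OR NOT q)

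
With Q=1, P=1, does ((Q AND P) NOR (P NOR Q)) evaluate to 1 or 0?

Substituting: ((1 AND 1) NOR (1 NOR 1))
= 0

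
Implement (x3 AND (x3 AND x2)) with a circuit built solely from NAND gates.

((x3 NAND ((x3 NAND x2) NAND (x3 NAND x2))) NAND (x3 NAND ((x3 NAND x2) NAND (x3 NAND x2))))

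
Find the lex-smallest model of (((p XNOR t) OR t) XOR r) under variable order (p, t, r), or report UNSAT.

p=0, t=0, r=0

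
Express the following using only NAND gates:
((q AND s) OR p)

((((q NAND s) NAND (q NAND s)) NAND ((q NAND s) NAND (q NAND s))) NAND (p NAND p))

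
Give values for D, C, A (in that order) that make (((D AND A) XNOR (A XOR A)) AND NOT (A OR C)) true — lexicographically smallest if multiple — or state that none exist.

D=0, C=0, A=0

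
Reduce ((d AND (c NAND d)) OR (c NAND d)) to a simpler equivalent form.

By absorption (E OR (E AND v) = E):
= (c NAND d)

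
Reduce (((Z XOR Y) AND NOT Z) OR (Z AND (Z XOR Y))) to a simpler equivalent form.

By distribution ((E AND v) OR (E AND NOT v) = E):
= (Z XOR Y)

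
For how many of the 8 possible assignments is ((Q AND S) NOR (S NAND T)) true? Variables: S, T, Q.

Satisfying assignments: (1,1,0)
Count: 1 out of 8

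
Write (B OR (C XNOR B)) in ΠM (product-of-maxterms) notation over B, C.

ΠM(1) = (B OR NOT C)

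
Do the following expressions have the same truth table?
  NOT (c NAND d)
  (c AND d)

Yes, they are equivalent — the two output columns agree on all 4 assignments:
c | d | Expression 1 | Expression 2
-----------------------------------
0 | 0 | 0 | 0
0 | 1 | 0 | 0
1 | 0 | 0 | 0
1 | 1 | 1 | 1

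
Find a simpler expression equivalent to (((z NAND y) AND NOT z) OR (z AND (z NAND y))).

By distribution ((E AND v) OR (E AND NOT v) = E):
= (z NAND y)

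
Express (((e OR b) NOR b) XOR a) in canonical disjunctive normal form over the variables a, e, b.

(NOT a AND NOT e AND NOT b) OR (a AND NOT e AND b) OR (a AND e AND NOT b) OR (a AND e AND b)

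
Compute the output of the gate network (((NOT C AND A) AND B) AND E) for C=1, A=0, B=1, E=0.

Substituting: (((NOT 1 AND 0) AND 1) AND 0)
= 0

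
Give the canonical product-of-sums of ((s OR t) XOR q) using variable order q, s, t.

ΠM(0, 5, 6, 7) = (q OR s OR t) AND (NOT q OR s OR NOT t) AND (NOT q OR NOT s OR t) AND (NOT q OR NOT s OR NOT t)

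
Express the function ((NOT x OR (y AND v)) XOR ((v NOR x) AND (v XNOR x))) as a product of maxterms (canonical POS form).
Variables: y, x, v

ΠM(0, 2, 3, 4, 6) = (y OR x OR v) AND (y OR NOT x OR v) AND (y OR NOT x OR NOT v) AND (NOT y OR x OR v) AND (NOT y OR NOT x OR v)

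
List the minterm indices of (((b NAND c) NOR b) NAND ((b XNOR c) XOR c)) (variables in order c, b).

Σm(0, 1, 2, 3) = (NOT c AND NOT b) OR (NOT c AND b) OR (c AND NOT b) OR (c AND b)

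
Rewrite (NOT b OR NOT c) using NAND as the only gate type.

(((b NAND b) NAND (b NAND b)) NAND ((c NAND c) NAND (c NAND c)))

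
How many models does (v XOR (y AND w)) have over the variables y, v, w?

Satisfying assignments: (0,1,0), (0,1,1), (1,0,1), (1,1,0)
Count: 4 out of 8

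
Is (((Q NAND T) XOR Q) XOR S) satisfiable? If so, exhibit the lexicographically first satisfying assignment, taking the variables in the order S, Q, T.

S=0, Q=0, T=0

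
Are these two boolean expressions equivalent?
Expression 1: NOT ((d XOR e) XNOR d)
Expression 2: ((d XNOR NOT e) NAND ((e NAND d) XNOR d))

No. Counterexample: with e=0, d=0, Expression 1 = 0 but Expression 2 = 1.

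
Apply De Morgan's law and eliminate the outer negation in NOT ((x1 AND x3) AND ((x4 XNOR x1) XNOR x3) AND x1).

NOT (x1 AND x3) OR NOT ((x4 XNOR x1) XNOR x3) OR NOT x1
De Morgan's: NOT(AND of terms) = OR of negations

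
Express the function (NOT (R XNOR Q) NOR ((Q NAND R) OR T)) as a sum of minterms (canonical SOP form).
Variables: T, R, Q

Σm(3) = (NOT T AND R AND Q)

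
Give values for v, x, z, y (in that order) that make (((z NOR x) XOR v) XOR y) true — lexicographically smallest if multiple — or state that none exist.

v=0, x=0, z=0, y=0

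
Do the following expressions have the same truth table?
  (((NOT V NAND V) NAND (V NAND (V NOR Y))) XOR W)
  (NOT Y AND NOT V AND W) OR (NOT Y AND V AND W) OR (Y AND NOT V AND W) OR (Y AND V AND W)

Yes, they are equivalent — the two output columns agree on all 8 assignments:
Y | V | W | Expression 1 | Expression 2
---------------------------------------
0 | 0 | 0 | 0 | 0
0 | 0 | 1 | 1 | 1
0 | 1 | 0 | 0 | 0
0 | 1 | 1 | 1 | 1
1 | 0 | 0 | 0 | 0
1 | 0 | 1 | 1 | 1
1 | 1 | 0 | 0 | 0
1 | 1 | 1 | 1 | 1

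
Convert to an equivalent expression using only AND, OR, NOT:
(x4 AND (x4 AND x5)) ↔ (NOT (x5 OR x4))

((x4 AND (x4 AND x5)) AND (NOT (x5 OR x4))) OR (NOT (x4 AND (x4 AND x5)) AND (x5 OR x4))
(Biconditional = both true or both false)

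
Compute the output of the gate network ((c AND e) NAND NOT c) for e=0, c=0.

Substituting: ((0 AND 0) NAND NOT 0)
= 1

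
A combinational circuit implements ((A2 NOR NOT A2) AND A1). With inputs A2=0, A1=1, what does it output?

Substituting: ((0 NOR NOT 0) AND 1)
= 0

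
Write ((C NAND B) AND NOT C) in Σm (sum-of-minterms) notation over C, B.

Σm(0, 1) = (NOT C AND NOT B) OR (NOT C AND B)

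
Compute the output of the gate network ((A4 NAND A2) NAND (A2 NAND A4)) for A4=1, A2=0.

Substituting: ((1 NAND 0) NAND (0 NAND 1))
= 0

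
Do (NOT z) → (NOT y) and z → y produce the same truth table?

No, Inverse is not equivalent to original (counterexample: z=0, y=1)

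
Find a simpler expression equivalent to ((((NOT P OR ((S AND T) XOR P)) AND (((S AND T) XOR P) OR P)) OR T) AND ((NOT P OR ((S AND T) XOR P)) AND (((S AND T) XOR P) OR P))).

By absorption (E AND (E OR v) = E) then distribution ((E OR v) AND (E OR NOT v) = E):
= ((S AND T) XOR P)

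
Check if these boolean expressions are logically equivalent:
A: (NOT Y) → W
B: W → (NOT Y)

No, Converse is not equivalent to original (counterexample: Y=0, W=0)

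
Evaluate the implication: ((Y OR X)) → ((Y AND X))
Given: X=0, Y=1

Antecedent ((Y OR X)) = 1; consequent ((Y AND X)) = 0.
1 → 0 = 0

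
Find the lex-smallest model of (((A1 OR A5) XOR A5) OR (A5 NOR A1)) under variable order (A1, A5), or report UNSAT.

A1=0, A5=0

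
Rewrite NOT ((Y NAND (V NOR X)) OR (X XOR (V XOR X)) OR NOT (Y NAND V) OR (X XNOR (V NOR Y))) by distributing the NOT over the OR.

NOT (Y NAND (V NOR X)) AND NOT (X XOR (V XOR X)) AND (Y NAND V) AND NOT (X XNOR (V NOR Y))
De Morgan's: NOT(OR of terms) = AND of negations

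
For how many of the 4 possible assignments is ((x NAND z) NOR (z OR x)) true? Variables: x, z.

No assignment satisfies the expression.
Count: 0 out of 4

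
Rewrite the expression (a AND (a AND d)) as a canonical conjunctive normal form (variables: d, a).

(d OR a) AND (d OR NOT a) AND (NOT d OR a)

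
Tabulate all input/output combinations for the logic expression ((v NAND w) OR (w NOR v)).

w | v | Output
--------------
0 | 0 | 1
0 | 1 | 1
1 | 0 | 1
1 | 1 | 0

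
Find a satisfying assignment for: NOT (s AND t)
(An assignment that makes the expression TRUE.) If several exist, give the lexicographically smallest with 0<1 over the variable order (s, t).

s=0, t=0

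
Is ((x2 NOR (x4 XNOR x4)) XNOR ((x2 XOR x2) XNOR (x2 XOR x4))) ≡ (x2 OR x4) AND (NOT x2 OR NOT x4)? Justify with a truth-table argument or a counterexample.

Yes, they are equivalent — the two output columns agree on all 4 assignments:
x2 | x4 | Expression 1 | Expression 2
-------------------------------------
0 | 0 | 0 | 0
0 | 1 | 1 | 1
1 | 0 | 1 | 1
1 | 1 | 0 | 0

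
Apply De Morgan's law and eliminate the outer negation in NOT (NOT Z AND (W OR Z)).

Z OR NOT (W OR Z)
De Morgan's: NOT(AND of terms) = OR of negations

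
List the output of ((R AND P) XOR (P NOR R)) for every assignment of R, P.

R | P | Output
--------------
0 | 0 | 1
0 | 1 | 0
1 | 0 | 0
1 | 1 | 1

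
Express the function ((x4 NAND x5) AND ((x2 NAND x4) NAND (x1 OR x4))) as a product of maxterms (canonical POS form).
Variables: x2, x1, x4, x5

ΠM(2, 3, 4, 5, 6, 7, 11, 12, 13, 15) = (x2 OR x1 OR NOT x4 OR x5) AND (x2 OR x1 OR NOT x4 OR NOT x5) AND (x2 OR NOT x1 OR x4 OR x5) AND (x2 OR NOT x1 OR x4 OR NOT x5) AND (x2 OR NOT x1 OR NOT x4 OR x5) AND (x2 OR NOT x1 OR NOT x4 OR NOT x5) AND (NOT x2 OR x1 OR NOT x4 OR NOT x5) AND (NOT x2 OR NOT x1 OR x4 OR x5) AND (NOT x2 OR NOT x1 OR x4 OR NOT x5) AND (NOT x2 OR NOT x1 OR NOT x4 OR NOT x5)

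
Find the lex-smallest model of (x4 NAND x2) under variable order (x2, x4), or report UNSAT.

x2=0, x4=0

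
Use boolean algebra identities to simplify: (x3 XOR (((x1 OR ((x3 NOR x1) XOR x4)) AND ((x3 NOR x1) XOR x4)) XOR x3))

By XOR self-cancellation ((E XOR v) XOR v = E) then absorption (E AND (E OR v) = E):
= ((x3 NOR x1) XOR x4)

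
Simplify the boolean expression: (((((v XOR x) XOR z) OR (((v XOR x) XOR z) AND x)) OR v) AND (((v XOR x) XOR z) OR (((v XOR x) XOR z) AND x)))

By absorption (E AND (E OR v) = E) then absorption (E OR (E AND v) = E):
= ((v XOR x) XOR z)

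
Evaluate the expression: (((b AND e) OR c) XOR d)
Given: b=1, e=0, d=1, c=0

Substituting: (((1 AND 0) OR 0) XOR 1)
= 1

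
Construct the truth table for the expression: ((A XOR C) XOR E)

A | C | E | Output
------------------
0 | 0 | 0 | 0
0 | 0 | 1 | 1
0 | 1 | 0 | 1
0 | 1 | 1 | 0
1 | 0 | 0 | 1
1 | 0 | 1 | 0
1 | 1 | 0 | 0
1 | 1 | 1 | 1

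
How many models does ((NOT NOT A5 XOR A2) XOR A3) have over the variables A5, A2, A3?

Satisfying assignments: (0,0,1), (0,1,0), (1,0,0), (1,1,1)
Count: 4 out of 8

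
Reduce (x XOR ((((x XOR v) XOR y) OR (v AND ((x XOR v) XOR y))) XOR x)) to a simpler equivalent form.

By XOR self-cancellation ((E XOR v) XOR v = E) then absorption (E OR (E AND v) = E):
= ((x XOR v) XOR y)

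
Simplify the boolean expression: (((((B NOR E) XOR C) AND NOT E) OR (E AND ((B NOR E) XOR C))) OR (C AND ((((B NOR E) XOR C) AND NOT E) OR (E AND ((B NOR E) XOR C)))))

By absorption (E OR (E AND v) = E) then distribution ((E AND v) OR (E AND NOT v) = E):
= ((B NOR E) XOR C)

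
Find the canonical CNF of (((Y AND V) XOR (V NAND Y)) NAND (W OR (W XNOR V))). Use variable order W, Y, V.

(W OR Y OR V) AND (W OR NOT Y OR V) AND (NOT W OR Y OR V) AND (NOT W OR Y OR NOT V) AND (NOT W OR NOT Y OR V) AND (NOT W OR NOT Y OR NOT V)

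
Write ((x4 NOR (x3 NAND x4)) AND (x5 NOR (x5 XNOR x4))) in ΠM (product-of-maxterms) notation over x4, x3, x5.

ΠM(0, 1, 2, 3, 4, 5, 6, 7) = (x4 OR x3 OR x5) AND (x4 OR x3 OR NOT x5) AND (x4 OR NOT x3 OR x5) AND (x4 OR NOT x3 OR NOT x5) AND (NOT x4 OR x3 OR x5) AND (NOT x4 OR x3 OR NOT x5) AND (NOT x4 OR NOT x3 OR x5) AND (NOT x4 OR NOT x3 OR NOT x5)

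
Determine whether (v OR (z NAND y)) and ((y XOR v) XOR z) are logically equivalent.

No. Counterexample: with v=0, y=0, z=0, Expression 1 = 1 but Expression 2 = 0.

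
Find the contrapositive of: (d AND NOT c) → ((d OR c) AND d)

Contrapositive: NOT ((d OR c) AND d) → NOT (d AND NOT c)
Note: A statement and its contrapositive are logically equivalent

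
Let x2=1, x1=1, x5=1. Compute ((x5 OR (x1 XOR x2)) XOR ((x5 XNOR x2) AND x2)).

Substituting: ((1 OR (1 XOR 1)) XOR ((1 XNOR 1) AND 1))
= 0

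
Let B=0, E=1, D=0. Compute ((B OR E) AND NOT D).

Substituting: ((0 OR 1) AND NOT 0)
= 1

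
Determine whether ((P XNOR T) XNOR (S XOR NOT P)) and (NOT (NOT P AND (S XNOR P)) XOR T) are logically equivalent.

No. Counterexample: with S=0, T=0, P=0, Expression 1 = 1 but Expression 2 = 0.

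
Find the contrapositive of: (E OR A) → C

Contrapositive: NOT C → NOT (E OR A)
Note: A statement and its contrapositive are logically equivalent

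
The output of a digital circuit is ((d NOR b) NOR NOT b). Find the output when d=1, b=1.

Substituting: ((1 NOR 1) NOR NOT 1)
= 1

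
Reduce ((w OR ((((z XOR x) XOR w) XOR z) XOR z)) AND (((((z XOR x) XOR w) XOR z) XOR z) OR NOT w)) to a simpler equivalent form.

By distribution ((E OR v) AND (E OR NOT v) = E) then XOR self-cancellation ((E XOR v) XOR v = E):
= ((z XOR x) XOR w)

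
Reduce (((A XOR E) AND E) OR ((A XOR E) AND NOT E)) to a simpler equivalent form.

By distribution ((E AND v) OR (E AND NOT v) = E):
= (A XOR E)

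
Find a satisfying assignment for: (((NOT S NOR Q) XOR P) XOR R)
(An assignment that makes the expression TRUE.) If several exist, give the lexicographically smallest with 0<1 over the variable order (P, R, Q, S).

P=0, R=0, Q=0, S=1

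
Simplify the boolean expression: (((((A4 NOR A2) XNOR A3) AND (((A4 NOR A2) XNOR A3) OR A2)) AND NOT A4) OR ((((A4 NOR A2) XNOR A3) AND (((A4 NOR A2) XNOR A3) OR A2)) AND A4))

By distribution ((E AND v) OR (E AND NOT v) = E) then absorption (E AND (E OR v) = E):
= ((A4 NOR A2) XNOR A3)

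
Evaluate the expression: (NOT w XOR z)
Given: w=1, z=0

Substituting: (NOT 1 XOR 0)
= 0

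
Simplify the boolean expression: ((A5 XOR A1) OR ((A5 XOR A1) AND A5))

By absorption (E OR (E AND v) = E):
= (A5 XOR A1)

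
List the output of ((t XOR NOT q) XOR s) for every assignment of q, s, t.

q | s | t | Output
------------------
0 | 0 | 0 | 1
0 | 0 | 1 | 0
0 | 1 | 0 | 0
0 | 1 | 1 | 1
1 | 0 | 0 | 0
1 | 0 | 1 | 1
1 | 1 | 0 | 1
1 | 1 | 1 | 0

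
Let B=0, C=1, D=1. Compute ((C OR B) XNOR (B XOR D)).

Substituting: ((1 OR 0) XNOR (0 XOR 1))
= 1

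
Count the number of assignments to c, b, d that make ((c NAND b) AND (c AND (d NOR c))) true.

No assignment satisfies the expression.
Count: 0 out of 8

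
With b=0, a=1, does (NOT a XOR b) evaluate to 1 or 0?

Substituting: (NOT 1 XOR 0)
= 0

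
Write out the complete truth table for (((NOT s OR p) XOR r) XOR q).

s | r | q | p | Output
----------------------
0 | 0 | 0 | 0 | 1
0 | 0 | 0 | 1 | 1
0 | 0 | 1 | 0 | 0
0 | 0 | 1 | 1 | 0
0 | 1 | 0 | 0 | 0
0 | 1 | 0 | 1 | 0
0 | 1 | 1 | 0 | 1
0 | 1 | 1 | 1 | 1
1 | 0 | 0 | 0 | 0
1 | 0 | 0 | 1 | 1
1 | 0 | 1 | 0 | 1
1 | 0 | 1 | 1 | 0
1 | 1 | 0 | 0 | 1
1 | 1 | 0 | 1 | 0
1 | 1 | 1 | 0 | 0
1 | 1 | 1 | 1 | 1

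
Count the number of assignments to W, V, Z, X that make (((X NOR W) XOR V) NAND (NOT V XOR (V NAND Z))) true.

Satisfying assignments: (0,0,0,0), (0,0,0,1), (0,0,1,0), (0,0,1,1), (0,1,0,0), (0,1,1,0), (0,1,1,1), (1,0,0,0), (1,0,0,1), (1,0,1,0), (1,0,1,1), (1,1,1,0), (1,1,1,1)
Count: 13 out of 16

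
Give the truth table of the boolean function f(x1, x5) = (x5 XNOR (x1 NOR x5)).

x1 | x5 | Output
----------------
0 | 0 | 0
0 | 1 | 0
1 | 0 | 1
1 | 1 | 0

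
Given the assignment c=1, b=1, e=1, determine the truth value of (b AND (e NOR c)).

Substituting: (1 AND (1 NOR 1))
= 0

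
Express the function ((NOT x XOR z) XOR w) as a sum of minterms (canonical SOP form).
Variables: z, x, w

Σm(0, 3, 5, 6) = (NOT z AND NOT x AND NOT w) OR (NOT z AND x AND w) OR (z AND NOT x AND w) OR (z AND x AND NOT w)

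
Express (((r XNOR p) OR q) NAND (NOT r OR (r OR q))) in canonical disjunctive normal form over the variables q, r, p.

(NOT q AND NOT r AND p) OR (NOT q AND r AND NOT p)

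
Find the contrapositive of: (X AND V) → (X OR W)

Contrapositive: NOT (X OR W) → NOT (X AND V)
Note: A statement and its contrapositive are logically equivalent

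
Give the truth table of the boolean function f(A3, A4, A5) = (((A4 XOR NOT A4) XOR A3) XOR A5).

A3 | A4 | A5 | Output
---------------------
0 | 0 | 0 | 1
0 | 0 | 1 | 0
0 | 1 | 0 | 1
0 | 1 | 1 | 0
1 | 0 | 0 | 0
1 | 0 | 1 | 1
1 | 1 | 0 | 0
1 | 1 | 1 | 1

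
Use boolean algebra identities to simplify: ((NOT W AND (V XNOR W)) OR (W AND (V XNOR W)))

By distribution ((E AND v) OR (E AND NOT v) = E):
= (V XNOR W)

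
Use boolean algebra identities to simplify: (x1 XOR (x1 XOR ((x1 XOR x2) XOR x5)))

By XOR self-cancellation ((E XOR v) XOR v = E):
= ((x1 XOR x2) XOR x5)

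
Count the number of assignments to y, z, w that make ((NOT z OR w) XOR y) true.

Satisfying assignments: (0,0,0), (0,0,1), (0,1,1), (1,1,0)
Count: 4 out of 8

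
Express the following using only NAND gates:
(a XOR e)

((a NAND (a NAND e)) NAND (e NAND (a NAND e)))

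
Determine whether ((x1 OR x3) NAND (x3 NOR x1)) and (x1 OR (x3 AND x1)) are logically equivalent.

No. Counterexample: with x1=0, x3=0, Expression 1 = 1 but Expression 2 = 0.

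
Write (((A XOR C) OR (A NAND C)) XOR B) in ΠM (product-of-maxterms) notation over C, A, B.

ΠM(1, 3, 5, 6) = (C OR A OR NOT B) AND (C OR NOT A OR NOT B) AND (NOT C OR A OR NOT B) AND (NOT C OR NOT A OR B)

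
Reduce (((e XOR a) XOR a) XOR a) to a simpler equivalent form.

By XOR self-cancellation ((E XOR v) XOR v = E):
= (e XOR a)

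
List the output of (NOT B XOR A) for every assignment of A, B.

A | B | Output
--------------
0 | 0 | 1
0 | 1 | 0
1 | 0 | 0
1 | 1 | 1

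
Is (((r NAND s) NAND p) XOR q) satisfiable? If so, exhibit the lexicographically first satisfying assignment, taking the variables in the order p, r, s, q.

p=0, r=0, s=0, q=0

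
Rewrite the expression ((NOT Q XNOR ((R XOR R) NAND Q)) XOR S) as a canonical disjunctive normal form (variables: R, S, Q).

(NOT R AND NOT S AND NOT Q) OR (NOT R AND S AND Q) OR (R AND NOT S AND NOT Q) OR (R AND S AND Q)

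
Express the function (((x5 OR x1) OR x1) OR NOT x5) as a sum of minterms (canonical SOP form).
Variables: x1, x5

Σm(0, 1, 2, 3) = (NOT x1 AND NOT x5) OR (NOT x1 AND x5) OR (x1 AND NOT x5) OR (x1 AND x5)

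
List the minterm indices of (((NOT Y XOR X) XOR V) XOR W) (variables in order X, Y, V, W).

Σm(0, 3, 5, 6, 9, 10, 12, 15) = (NOT X AND NOT Y AND NOT V AND NOT W) OR (NOT X AND NOT Y AND V AND W) OR (NOT X AND Y AND NOT V AND W) OR (NOT X AND Y AND V AND NOT W) OR (X AND NOT Y AND NOT V AND W) OR (X AND NOT Y AND V AND NOT W) OR (X AND Y AND NOT V AND NOT W) OR (X AND Y AND V AND W)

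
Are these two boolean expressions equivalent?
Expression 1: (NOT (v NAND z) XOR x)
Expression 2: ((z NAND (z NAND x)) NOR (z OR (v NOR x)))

No. Counterexample: with x=0, v=1, z=1, Expression 1 = 1 but Expression 2 = 0.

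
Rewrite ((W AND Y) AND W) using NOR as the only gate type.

((((W NOR W) NOR (Y NOR Y)) NOR ((W NOR W) NOR (Y NOR Y))) NOR (W NOR W))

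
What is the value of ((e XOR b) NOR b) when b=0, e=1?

Substituting: ((1 XOR 0) NOR 0)
= 0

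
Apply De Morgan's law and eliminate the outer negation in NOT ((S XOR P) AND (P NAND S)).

NOT (S XOR P) OR NOT (P NAND S)
De Morgan's: NOT(AND of terms) = OR of negations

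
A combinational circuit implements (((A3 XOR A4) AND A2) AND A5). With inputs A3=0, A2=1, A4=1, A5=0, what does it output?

Substituting: (((0 XOR 1) AND 1) AND 0)
= 0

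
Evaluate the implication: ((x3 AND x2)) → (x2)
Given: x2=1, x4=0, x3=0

Antecedent ((x3 AND x2)) = 0; consequent (x2) = 1.
0 → 1 = 1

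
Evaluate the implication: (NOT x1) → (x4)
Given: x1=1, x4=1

Antecedent (NOT x1) = 0; consequent (x4) = 1.
0 → 1 = 1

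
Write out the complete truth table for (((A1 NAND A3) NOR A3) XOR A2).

A2 | A3 | A1 | Output
---------------------
0 | 0 | 0 | 0
0 | 0 | 1 | 0
0 | 1 | 0 | 0
0 | 1 | 1 | 0
1 | 0 | 0 | 1
1 | 0 | 1 | 1
1 | 1 | 0 | 1
1 | 1 | 1 | 1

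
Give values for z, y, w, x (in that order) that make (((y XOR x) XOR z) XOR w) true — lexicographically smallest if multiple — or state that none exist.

z=0, y=0, w=0, x=1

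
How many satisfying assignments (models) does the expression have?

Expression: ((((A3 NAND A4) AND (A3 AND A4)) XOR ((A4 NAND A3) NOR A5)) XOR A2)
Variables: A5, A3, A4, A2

Satisfying assignments: (0,0,0,1), (0,0,1,1), (0,1,0,1), (0,1,1,0), (1,0,0,1), (1,0,1,1), (1,1,0,1), (1,1,1,1)
Count: 8 out of 16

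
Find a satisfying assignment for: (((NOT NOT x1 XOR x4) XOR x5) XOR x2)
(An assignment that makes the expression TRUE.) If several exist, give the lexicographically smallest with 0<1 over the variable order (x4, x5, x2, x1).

x4=0, x5=0, x2=0, x1=1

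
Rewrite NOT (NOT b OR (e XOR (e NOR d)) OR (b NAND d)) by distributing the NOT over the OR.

b AND NOT (e XOR (e NOR d)) AND NOT (b NAND d)
De Morgan's: NOT(OR of terms) = AND of negations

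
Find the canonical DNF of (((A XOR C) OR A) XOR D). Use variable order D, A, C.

(NOT D AND NOT A AND C) OR (NOT D AND A AND NOT C) OR (NOT D AND A AND C) OR (D AND NOT A AND NOT C)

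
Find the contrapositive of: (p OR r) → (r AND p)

Contrapositive: NOT (r AND p) → NOT (p OR r)
Note: A statement and its contrapositive are logically equivalent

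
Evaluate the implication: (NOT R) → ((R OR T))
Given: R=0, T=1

Antecedent (NOT R) = 1; consequent ((R OR T)) = 1.
1 → 1 = 1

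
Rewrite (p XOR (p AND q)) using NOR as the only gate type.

((((p NOR ((p NOR p) NOR (q NOR q))) NOR (p NOR ((p NOR p) NOR (q NOR q)))) NOR ((p NOR ((p NOR p) NOR (q NOR q))) NOR (p NOR ((p NOR p) NOR (q NOR q))))) NOR ((((p NOR p) NOR (((p NOR p) NOR (q NOR q)) NOR ((p NOR p) NOR (q NOR q)))) NOR ((p NOR p) NOR (((p NOR p) NOR (q NOR q)) NOR ((p NOR p) NOR (q NOR q))))) NOR (((p NOR p) NOR (((p NOR p) NOR (q NOR q)) NOR ((p NOR p) NOR (q NOR q)))) NOR ((p NOR p) NOR (((p NOR p) NOR (q NOR q)) NOR ((p NOR p) NOR (q NOR q)))))))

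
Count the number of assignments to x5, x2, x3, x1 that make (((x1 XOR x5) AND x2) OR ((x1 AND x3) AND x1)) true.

Satisfying assignments: (0,0,1,1), (0,1,0,1), (0,1,1,1), (1,0,1,1), (1,1,0,0), (1,1,1,0), (1,1,1,1)
Count: 7 out of 16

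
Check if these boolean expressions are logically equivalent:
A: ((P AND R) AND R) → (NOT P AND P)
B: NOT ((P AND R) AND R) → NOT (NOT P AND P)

No, Inverse is not equivalent to original (counterexample: R=1, P=1, Q=0)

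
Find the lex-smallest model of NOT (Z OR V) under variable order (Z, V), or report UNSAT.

Z=0, V=0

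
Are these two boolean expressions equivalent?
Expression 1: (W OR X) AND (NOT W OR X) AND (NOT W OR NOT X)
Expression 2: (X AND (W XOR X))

Yes, they are equivalent — the two output columns agree on all 4 assignments:
W | X | Expression 1 | Expression 2
-----------------------------------
0 | 0 | 0 | 0
0 | 1 | 1 | 1
1 | 0 | 0 | 0
1 | 1 | 0 | 0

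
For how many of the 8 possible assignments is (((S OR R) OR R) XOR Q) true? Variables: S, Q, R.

Satisfying assignments: (0,0,1), (0,1,0), (1,0,0), (1,0,1)
Count: 4 out of 8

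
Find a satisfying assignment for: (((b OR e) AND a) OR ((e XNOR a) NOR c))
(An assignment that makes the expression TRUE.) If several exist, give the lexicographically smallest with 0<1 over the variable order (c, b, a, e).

c=0, b=0, a=0, e=1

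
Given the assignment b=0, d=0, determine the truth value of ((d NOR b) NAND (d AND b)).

Substituting: ((0 NOR 0) NAND (0 AND 0))
= 1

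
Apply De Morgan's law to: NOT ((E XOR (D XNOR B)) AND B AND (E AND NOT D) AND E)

NOT (E XOR (D XNOR B)) OR NOT B OR NOT (E AND NOT D) OR NOT E
De Morgan's: NOT(AND of terms) = OR of negations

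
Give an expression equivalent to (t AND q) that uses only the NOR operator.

((t NOR t) NOR (q NOR q))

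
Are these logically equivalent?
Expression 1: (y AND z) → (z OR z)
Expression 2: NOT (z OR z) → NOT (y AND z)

Yes, Contrapositive is always equivalent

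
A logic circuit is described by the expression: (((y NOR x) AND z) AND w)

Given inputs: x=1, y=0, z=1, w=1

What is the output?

Substituting: (((0 NOR 1) AND 1) AND 1)
= 0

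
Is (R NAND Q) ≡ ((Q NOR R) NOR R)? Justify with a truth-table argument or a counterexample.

No. Counterexample: with R=0, Q=0, Expression 1 = 1 but Expression 2 = 0.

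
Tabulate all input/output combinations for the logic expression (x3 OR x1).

x1 | x3 | Output
----------------
0 | 0 | 0
0 | 1 | 1
1 | 0 | 1
1 | 1 | 1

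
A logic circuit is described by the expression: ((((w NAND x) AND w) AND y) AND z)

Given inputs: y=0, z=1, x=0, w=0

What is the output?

Substituting: ((((0 NAND 0) AND 0) AND 0) AND 1)
= 0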